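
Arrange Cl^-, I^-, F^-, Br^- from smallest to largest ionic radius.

F^- < Cl^- < Br^- < I^-

Same group, same charge. Going down the group adds an extra shell of electrons, so the ion gets larger: F^- is highest in the group and smallest.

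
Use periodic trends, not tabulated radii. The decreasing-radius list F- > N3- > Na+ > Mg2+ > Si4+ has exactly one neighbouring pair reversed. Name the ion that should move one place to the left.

Check each adjacent pair. F- and N3- are reversed: F- and N3- share 10 electrons; the higher nuclear charge on F (Z=9) contracts it more, so F- < N3-. No other neighbouring pair contradicts the periodic trends, so N3- is the ion listed too late.

N3-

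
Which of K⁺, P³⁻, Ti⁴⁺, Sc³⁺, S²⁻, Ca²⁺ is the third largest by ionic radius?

Isoelectronic series (18 e⁻ each). Size is set by nuclear charge: more protons means a smaller ion. Ti⁴⁺ (Z=22), Sc³⁺ (Z=21), Ca²⁺ (Z=20), K⁺ (Z=19), S²⁻ (Z=16), P³⁻ (Z=15).
Ordering: Ti⁴⁺ < Sc³⁺ < Ca²⁺ < K⁺ < S²⁻ < P³⁻. The third largest is K⁺.

K⁺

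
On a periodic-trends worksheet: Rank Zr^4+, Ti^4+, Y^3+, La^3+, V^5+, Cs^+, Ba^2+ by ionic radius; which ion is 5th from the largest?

Tabulating Z and e⁻: V^5+ (Z=23, 18 e⁻), Ti^4+ (Z=22, 18 e⁻), Zr^4+ (Z=40, 36 e⁻), Y^3+ (Z=39, 36 e⁻), La^3+ (Z=57, 54 e⁻), Ba^2+ (Z=56, 54 e⁻), Cs^+ (Z=55, 54 e⁻). V^5+ < Ti^4+ (isoelectronic, higher Z=23 is smaller); Ti^4+ < Zr^4+ (same group, period 4 vs 5); Zr^4+ < Y^3+ (both 36 e⁻, Z=40>39); Y^3+ < La^3+ (same group, period 5 vs 6); La^3+ < Ba^2+ (both 54 e⁻, Z=57>56); Ba^2+ < Cs^+ (both 54 e⁻, Z=56>55).
So the order is V^5+ < Ti^4+ < Zr^4+ < Y^3+ < La^3+ < Ba^2+ < Cs^+; the 5th-largest ion is Zr^4+.

Zr^4+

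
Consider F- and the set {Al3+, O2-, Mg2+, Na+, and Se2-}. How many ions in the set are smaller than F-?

Electron counts and nuclear charges: Al3+: 10 e⁻, Z=13, Mg2+: 10 e⁻, Z=12, Na+: 10 e⁻, Z=11, F-: 10 e⁻, Z=9, O2-: 10 e⁻, Z=8, Se2-: 36 e⁻, Z=34. Al3+ < Mg2+ (both 10 e⁻, Z=13>12); Mg2+ < Na+ (isoelectronic, higher Z=12 is smaller); Na+ < F- (both 10 e⁻, Z=11>9); F- < O2- (isoelectronic, higher Z=9 is smaller); O2- < Se2- (same group, period 2 vs 4).
Placing each against F-: smaller — Al3+, Mg2+, Na+; larger — O2-, Se2-. Count: 3.

3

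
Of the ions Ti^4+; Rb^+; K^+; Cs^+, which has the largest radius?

Cs^+

First list Z and electron count for each: Ti^4+ (Z=22, 18 e⁻), K^+ (Z=19, 18 e⁻), Rb^+ (Z=37, 36 e⁻), Cs^+ (Z=55, 54 e⁻). Ti^4+ < K^+ (isoelectronic, higher Z=22 is smaller); K^+ < Rb^+ (same group, period 4 vs 5); Rb^+ < Cs^+ (same group, 1 shell fewer).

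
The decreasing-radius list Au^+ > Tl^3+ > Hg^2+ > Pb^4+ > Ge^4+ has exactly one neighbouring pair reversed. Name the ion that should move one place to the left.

Hg^2+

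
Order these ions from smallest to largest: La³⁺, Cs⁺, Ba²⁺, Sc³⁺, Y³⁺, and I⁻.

First list Z and electron count for each: Sc³⁺ (Z=21, 18 e⁻), Y³⁺ (Z=39, 36 e⁻), La³⁺ (Z=57, 54 e⁻), Ba²⁺ (Z=56, 54 e⁻), Cs⁺ (Z=55, 54 e⁻), I⁻ (Z=53, 54 e⁻). Sc³⁺ < Y³⁺ (same group, 1 shell fewer); Y³⁺ < La³⁺ (same group, period 5 vs 6); La³⁺ < Ba²⁺ (both 54 e⁻, Z=57>56); Ba²⁺ < Cs⁺ (isoelectronic, higher Z=56 is smaller); Cs⁺ < I⁻ (isoelectronic, higher Z=55 is smaller).

Sc³⁺ < Y³⁺ < La³⁺ < Ba²⁺ < Cs⁺ < I⁻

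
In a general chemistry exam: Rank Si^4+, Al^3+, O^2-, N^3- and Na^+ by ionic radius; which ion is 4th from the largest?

All of these have 10 electrons (isoelectronic). With the same electron cloud, the ion with the most protons pulls it in tightest. Nuclear charges: Si^4+ (Z=14), Al^3+ (Z=13), Na^+ (Z=11), O^2- (Z=8), N^3- (Z=7). Highest Z is smallest.
So the order is Si^4+ < Al^3+ < Na^+ < O^2- < N^3-; the 4th-largest ion is Al^3+.

Al^3+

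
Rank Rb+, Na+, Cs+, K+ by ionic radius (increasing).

Na+ < K+ < Rb+ < Cs+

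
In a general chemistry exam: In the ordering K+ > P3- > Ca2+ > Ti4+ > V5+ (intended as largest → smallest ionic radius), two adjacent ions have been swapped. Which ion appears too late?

P3-

Scanning neighbour by neighbour, only K+/P3- violates a trend: they are isoelectronic (18 e⁻) and K has more protons than P (19 vs 15), making K+ smaller. That makes P3- the one sitting a position late relative to where it belongs.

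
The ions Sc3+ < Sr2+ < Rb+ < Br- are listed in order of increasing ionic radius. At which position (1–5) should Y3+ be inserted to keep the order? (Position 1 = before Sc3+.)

Electron counts and nuclear charges: Sc3+ has 18 e⁻ (Z=21), Y3+ has 36 e⁻ (Z=39), Sr2+ has 36 e⁻ (Z=38), Rb+ has 36 e⁻ (Z=37), Br- has 36 e⁻ (Z=35). Sc3+ < Y3+ (same group, 1 shell fewer); Y3+ < Sr2+ (both 36 e⁻, Z=39>38); Sr2+ < Rb+ (both 36 e⁻, Z=38>37); Rb+ < Br- (both 36 e⁻, Z=37>35).
Putting Y3+ in gives Sc3+ < Y3+ < Sr2+ < Rb+ < Br-; it lands at slot 2.

2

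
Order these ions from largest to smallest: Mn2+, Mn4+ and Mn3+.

Mn2+ > Mn3+ > Mn4+

These are all Mn ions. Removing more electrons (higher positive charge) pulls the remaining electrons in closer, so Mn4+ is smallest and Mn2+ is largest.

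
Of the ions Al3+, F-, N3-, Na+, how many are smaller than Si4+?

0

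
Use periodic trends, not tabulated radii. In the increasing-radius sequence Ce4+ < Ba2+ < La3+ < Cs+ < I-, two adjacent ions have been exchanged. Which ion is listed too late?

La3+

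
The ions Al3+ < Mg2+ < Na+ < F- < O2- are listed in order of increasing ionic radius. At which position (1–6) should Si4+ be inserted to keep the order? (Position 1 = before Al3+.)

All of these have 10 electrons (isoelectronic). With the same electron cloud, the ion with the most protons pulls it in tightest. Nuclear charges: Si4+ (Z=14), Al3+ (Z=13), Mg2+ (Z=12), Na+ (Z=11), F- (Z=9), O2- (Z=8). Highest Z is smallest.
With Si4+ included the full order is Si4+ < Al3+ < Mg2+ < Na+ < F- < O2-, so it takes position 1.

1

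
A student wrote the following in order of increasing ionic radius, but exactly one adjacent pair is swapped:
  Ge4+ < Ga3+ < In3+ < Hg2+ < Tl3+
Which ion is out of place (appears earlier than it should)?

Compare adjacent ions: both have 78 electrons but Z(Tl)=81 > Z(Hg)=80, so Tl3+ should be the smaller of the two — yet in this increasing list Hg2+ sits before Tl3+. Nothing else is reversed, so Hg2+ should move one place to the right.

Hg2+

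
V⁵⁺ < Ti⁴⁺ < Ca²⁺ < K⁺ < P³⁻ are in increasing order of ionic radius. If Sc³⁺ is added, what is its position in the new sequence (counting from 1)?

3

Each ion has 18 electrons. The ranking follows nuclear charge in reverse — greater Z gives a smaller radius. V⁵⁺ (Z=23), Ti⁴⁺ (Z=22), Sc³⁺ (Z=21), Ca²⁺ (Z=20), K⁺ (Z=19), P³⁻ (Z=15).
Merged order: V⁵⁺ < Ti⁴⁺ < Sc³⁺ < Ca²⁺ < K⁺ < P³⁻ — Sc³⁺ is number 3.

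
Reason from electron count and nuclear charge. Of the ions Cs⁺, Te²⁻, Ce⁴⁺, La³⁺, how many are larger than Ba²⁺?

2

All of these have 54 electrons (isoelectronic). With the same electron cloud, the ion with the most protons pulls it in tightest. Nuclear charges: Ce⁴⁺ (Z=58), La³⁺ (Z=57), Ba²⁺ (Z=56), Cs⁺ (Z=55), Te²⁻ (Z=52). Highest Z is smallest.
Placing each against Ba²⁺: smaller — Ce⁴⁺, La³⁺; larger — Cs⁺, Te²⁻. Count: 2.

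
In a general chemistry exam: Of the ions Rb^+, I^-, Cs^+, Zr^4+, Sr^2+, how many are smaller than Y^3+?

Electron counts and nuclear charges: Zr^4+ has 36 e⁻ (Z=40), Y^3+ has 36 e⁻ (Z=39), Sr^2+ has 36 e⁻ (Z=38), Rb^+ has 36 e⁻ (Z=37), Cs^+ has 54 e⁻ (Z=55), I^- has 54 e⁻ (Z=53). Zr^4+ < Y^3+ (both 36 e⁻, Z=40>39); Y^3+ < Sr^2+ (both 36 e⁻, Z=39>38); Sr^2+ < Rb^+ (isoelectronic, higher Z=38 is smaller); Rb^+ < Cs^+ (same group, period 5 vs 6); Cs^+ < I^- (both 54 e⁻, Z=55>53).
Relative to Y^3+, the ions that are smaller are Zr^4+. Count: 1.

1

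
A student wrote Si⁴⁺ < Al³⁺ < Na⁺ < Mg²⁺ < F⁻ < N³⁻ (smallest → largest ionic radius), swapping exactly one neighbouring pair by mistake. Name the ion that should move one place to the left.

Check each adjacent pair. Na⁺ and Mg²⁺ are reversed: they are isoelectronic (10 e⁻) and Mg has more protons than Na (12 vs 11), making Mg²⁺ smaller. No other neighbouring pair contradicts the periodic trends, so Mg²⁺ is the ion listed too late.

Mg²⁺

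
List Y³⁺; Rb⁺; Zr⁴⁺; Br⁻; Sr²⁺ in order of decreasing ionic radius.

Br⁻ > Rb⁺ > Sr²⁺ > Y³⁺ > Zr⁴⁺

These species are isoelectronic with 36 electrons. The only difference is the number of protons: Zr⁴⁺ (Z=40), Y³⁺ (Z=39), Sr²⁺ (Z=38), Rb⁺ (Z=37), Br⁻ (Z=35). The strongest nuclear pull (Zr⁴⁺) gives the smallest ion.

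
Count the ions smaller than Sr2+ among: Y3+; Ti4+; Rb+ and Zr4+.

3

Work out protons and electrons: Ti4+ has 18 e⁻ (Z=22), Zr4+ has 36 e⁻ (Z=40), Y3+ has 36 e⁻ (Z=39), Sr2+ has 36 e⁻ (Z=38), Rb+ has 36 e⁻ (Z=37). Ti4+ < Zr4+ (same group, period 4 vs 5); Zr4+ < Y3+ (both 36 e⁻, Z=40>39); Y3+ < Sr2+ (isoelectronic, higher Z=39 is smaller); Sr2+ < Rb+ (isoelectronic, higher Z=38 is smaller).
Placing each against Sr2+: smaller — Ti4+, Zr4+, Y3+; larger — Rb+. So 3 are smaller.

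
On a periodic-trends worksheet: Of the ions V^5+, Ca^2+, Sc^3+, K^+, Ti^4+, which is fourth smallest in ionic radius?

Ca^2+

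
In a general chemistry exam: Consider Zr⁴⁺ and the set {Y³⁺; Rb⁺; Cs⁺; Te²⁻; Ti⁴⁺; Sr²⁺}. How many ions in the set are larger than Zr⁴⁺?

5

Work out protons and electrons: Ti⁴⁺ has 18 e⁻ (Z=22), Zr⁴⁺ has 36 e⁻ (Z=40), Y³⁺ has 36 e⁻ (Z=39), Sr²⁺ has 36 e⁻ (Z=38), Rb⁺ has 36 e⁻ (Z=37), Cs⁺ has 54 e⁻ (Z=55), Te²⁻ has 54 e⁻ (Z=52). Ti⁴⁺ < Zr⁴⁺ (same group, 1 shell fewer); Zr⁴⁺ < Y³⁺ (both 36 e⁻, Z=40>39); Y³⁺ < Sr²⁺ (both 36 e⁻, Z=39>38); Sr²⁺ < Rb⁺ (isoelectronic, higher Z=38 is smaller); Rb⁺ < Cs⁺ (same group, 1 shell fewer); Cs⁺ < Te²⁻ (both 54 e⁻, Z=55>52).
Ordering all of them (including Zr⁴⁺) by radius gives Ti⁴⁺ < Zr⁴⁺ < Y³⁺ < Sr²⁺ < Rb⁺ < Cs⁺ < Te²⁻. So 5 are larger.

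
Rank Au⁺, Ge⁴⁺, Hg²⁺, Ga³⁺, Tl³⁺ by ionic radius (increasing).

Ge⁴⁺ (Z=32, 28 e⁻), Ga³⁺ (Z=31, 28 e⁻), Tl³⁺ (Z=81, 78 e⁻), Hg²⁺ (Z=80, 78 e⁻), Au⁺ (Z=79, 78 e⁻). Ge⁴⁺ < Ga³⁺ (isoelectronic, higher Z=32 is smaller); Ga³⁺ < Tl³⁺ (same group, period 4 vs 6); Tl³⁺ < Hg²⁺ (isoelectronic, higher Z=81 is smaller); Hg²⁺ < Au⁺ (isoelectronic, higher Z=80 is smaller).

Ge⁴⁺ < Ga³⁺ < Tl³⁺ < Hg²⁺ < Au⁺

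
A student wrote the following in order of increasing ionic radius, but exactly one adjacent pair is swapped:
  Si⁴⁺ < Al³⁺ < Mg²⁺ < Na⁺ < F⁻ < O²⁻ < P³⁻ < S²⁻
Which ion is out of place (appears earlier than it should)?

The pair P³⁻, S²⁻ is the wrong way round — they are isoelectronic (18 e⁻) and S has more protons than P (16 vs 15), making S²⁻ smaller. All other adjacent pairs agree with periodic trends, so P³⁻ is the misplaced ion.

P³⁻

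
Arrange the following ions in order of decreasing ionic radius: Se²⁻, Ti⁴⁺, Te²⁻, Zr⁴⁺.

Tabulating Z and e⁻: Ti⁴⁺ has 18 e⁻ (Z=22), Zr⁴⁺ has 36 e⁻ (Z=40), Se²⁻ has 36 e⁻ (Z=34), Te²⁻ has 54 e⁻ (Z=52). Ti⁴⁺ < Zr⁴⁺ (same group, 1 shell fewer); Zr⁴⁺ < Se²⁻ (isoelectronic, higher Z=40 is smaller); Se²⁻ < Te²⁻ (same group, 1 shell fewer).

Te²⁻ > Se²⁻ > Zr⁴⁺ > Ti⁴⁺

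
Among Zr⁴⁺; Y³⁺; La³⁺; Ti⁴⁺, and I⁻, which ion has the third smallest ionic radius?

Tabulating Z and e⁻: Ti⁴⁺: 18 e⁻, Z=22, Zr⁴⁺: 36 e⁻, Z=40, Y³⁺: 36 e⁻, Z=39, La³⁺: 54 e⁻, Z=57, I⁻: 54 e⁻, Z=53. Ti⁴⁺ < Zr⁴⁺ (same group, period 4 vs 5); Zr⁴⁺ < Y³⁺ (isoelectronic, higher Z=40 is smaller); Y³⁺ < La³⁺ (same group, period 5 vs 6); La³⁺ < I⁻ (isoelectronic, higher Z=57 is smaller).
Ordering: Ti⁴⁺ < Zr⁴⁺ < Y³⁺ < La³⁺ < I⁻. The third smallest is Y³⁺.

Y³⁺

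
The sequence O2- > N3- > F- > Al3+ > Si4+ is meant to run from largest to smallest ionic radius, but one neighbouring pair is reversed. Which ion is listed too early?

O2-

Scanning neighbour by neighbour, only O2-/N3- violates a trend: they are isoelectronic (10 e⁻) and O has more protons than N (8 vs 7), making O2- smaller. That makes O2- the one sitting a position early relative to where it belongs.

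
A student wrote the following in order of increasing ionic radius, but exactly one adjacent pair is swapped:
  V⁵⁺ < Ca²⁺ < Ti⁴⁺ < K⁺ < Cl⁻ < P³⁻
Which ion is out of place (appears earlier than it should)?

Ca²⁺

Scanning neighbour by neighbour, only Ca²⁺/Ti⁴⁺ violates a trend: Ti⁴⁺ and Ca²⁺ share 18 electrons; the higher nuclear charge on Ti (Z=22) contracts it more, so Ti⁴⁺ < Ca²⁺. That makes Ca²⁺ the one sitting a position early relative to where it belongs.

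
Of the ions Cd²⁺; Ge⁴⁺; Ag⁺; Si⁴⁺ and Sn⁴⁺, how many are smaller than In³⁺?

3

Work out protons and electrons: Si⁴⁺ has 10 e⁻ (Z=14), Ge⁴⁺ has 28 e⁻ (Z=32), Sn⁴⁺ has 46 e⁻ (Z=50), In³⁺ has 46 e⁻ (Z=49), Cd²⁺ has 46 e⁻ (Z=48), Ag⁺ has 46 e⁻ (Z=47). Si⁴⁺ < Ge⁴⁺ (same group, period 3 vs 4); Ge⁴⁺ < Sn⁴⁺ (same group, period 4 vs 5); Sn⁴⁺ < In³⁺ (isoelectronic, higher Z=50 is smaller); In³⁺ < Cd²⁺ (isoelectronic, higher Z=49 is smaller); Cd²⁺ < Ag⁺ (both 46 e⁻, Z=48>47).
Overall: Si⁴⁺ < Ge⁴⁺ < Sn⁴⁺ < In³⁺ < Cd²⁺ < Ag⁺. In³⁺ has 3 below it and 2 above. Count: 3.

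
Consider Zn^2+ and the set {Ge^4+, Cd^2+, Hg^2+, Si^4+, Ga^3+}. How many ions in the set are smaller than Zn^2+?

3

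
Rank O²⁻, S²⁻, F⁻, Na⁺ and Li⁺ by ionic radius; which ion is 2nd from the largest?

O²⁻

Li⁺ (Z=3, 2 e⁻), Na⁺ (Z=11, 10 e⁻), F⁻ (Z=9, 10 e⁻), O²⁻ (Z=8, 10 e⁻), S²⁻ (Z=16, 18 e⁻). Li⁺ < Na⁺ (same group, 1 shell fewer); Na⁺ < F⁻ (both 10 e⁻, Z=11>9); F⁻ < O²⁻ (both 10 e⁻, Z=9>8); O²⁻ < S²⁻ (same group, 1 shell fewer).
So the order is Li⁺ < Na⁺ < F⁻ < O²⁻ < S²⁻; the 2nd-largest ion is O²⁻.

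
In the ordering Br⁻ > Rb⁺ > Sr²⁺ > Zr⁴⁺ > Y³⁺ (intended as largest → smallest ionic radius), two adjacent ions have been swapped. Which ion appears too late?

Y³⁺

Scanning neighbour by neighbour, only Zr⁴⁺/Y³⁺ violates a trend: Zr⁴⁺ and Y³⁺ share 36 electrons; the higher nuclear charge on Zr (Z=40) contracts it more, so Zr⁴⁺ < Y³⁺. That makes Y³⁺ the one sitting a position late relative to where it belongs.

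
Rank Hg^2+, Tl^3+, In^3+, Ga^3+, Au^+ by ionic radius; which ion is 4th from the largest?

In^3+

Ga^3+: 28 e⁻, Z=31, In^3+: 46 e⁻, Z=49, Tl^3+: 78 e⁻, Z=81, Hg^2+: 78 e⁻, Z=80, Au^+: 78 e⁻, Z=79. Ga^3+ < In^3+ (same group, period 4 vs 5); In^3+ < Tl^3+ (same group, 1 shell fewer); Tl^3+ < Hg^2+ (both 78 e⁻, Z=81>80); Hg^2+ < Au^+ (isoelectronic, higher Z=80 is smaller).
That gives Ga^3+ < In^3+ < Tl^3+ < Hg^2+ < Au^+. From the largest end, number 4 is In^3+.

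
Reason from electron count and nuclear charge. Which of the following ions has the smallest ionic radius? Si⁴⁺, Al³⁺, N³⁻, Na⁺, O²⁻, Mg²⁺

Si⁴⁺

These species are isoelectronic with 10 electrons. The only difference is the number of protons: Si⁴⁺ (Z=14), Al³⁺ (Z=13), Mg²⁺ (Z=12), Na⁺ (Z=11), O²⁻ (Z=8), N³⁻ (Z=7). The strongest nuclear pull (Si⁴⁺) gives the smallest ion.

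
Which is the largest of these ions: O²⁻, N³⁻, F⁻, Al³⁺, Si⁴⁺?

These species are isoelectronic with 10 electrons. The only difference is the number of protons: Si⁴⁺ (Z=14), Al³⁺ (Z=13), F⁻ (Z=9), O²⁻ (Z=8), N³⁻ (Z=7). The strongest nuclear pull (Si⁴⁺) gives the smallest ion.

N³⁻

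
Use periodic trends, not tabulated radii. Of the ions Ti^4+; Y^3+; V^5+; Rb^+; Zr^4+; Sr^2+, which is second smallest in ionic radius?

Tabulating Z and e⁻: V^5+ has 18 e⁻ (Z=23), Ti^4+ has 18 e⁻ (Z=22), Zr^4+ has 36 e⁻ (Z=40), Y^3+ has 36 e⁻ (Z=39), Sr^2+ has 36 e⁻ (Z=38), Rb^+ has 36 e⁻ (Z=37). V^5+ < Ti^4+ (isoelectronic, higher Z=23 is smaller); Ti^4+ < Zr^4+ (same group, period 4 vs 5); Zr^4+ < Y^3+ (both 36 e⁻, Z=40>39); Y^3+ < Sr^2+ (isoelectronic, higher Z=39 is smaller); Sr^2+ < Rb^+ (both 36 e⁻, Z=38>37).
Ordering: V^5+ < Ti^4+ < Zr^4+ < Y^3+ < Sr^2+ < Rb^+. The second smallest is Ti^4+.

Ti^4+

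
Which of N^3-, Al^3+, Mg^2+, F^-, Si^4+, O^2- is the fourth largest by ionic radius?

Mg^2+

All of these have 10 electrons (isoelectronic). With the same electron cloud, the ion with the most protons pulls it in tightest. Nuclear charges: Si^4+ (Z=14), Al^3+ (Z=13), Mg^2+ (Z=12), F^- (Z=9), O^2- (Z=8), N^3- (Z=7). Highest Z is smallest.
Full ascending order: Si^4+ < Al^3+ < Mg^2+ < F^- < O^2- < N^3-. Counting from the largest, position 4 is Mg^2+.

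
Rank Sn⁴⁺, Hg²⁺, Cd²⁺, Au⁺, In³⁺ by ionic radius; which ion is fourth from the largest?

In³⁺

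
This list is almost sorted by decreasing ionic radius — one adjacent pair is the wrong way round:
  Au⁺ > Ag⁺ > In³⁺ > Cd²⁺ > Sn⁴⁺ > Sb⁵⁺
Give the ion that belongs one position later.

Compare adjacent ions: both have 46 electrons but Z(In)=49 > Z(Cd)=48, so In³⁺ should be the smaller of the two — yet in this decreasing list In³⁺ sits before Cd²⁺. Nothing else is reversed, so In³⁺ should move one place to the right.

In³⁺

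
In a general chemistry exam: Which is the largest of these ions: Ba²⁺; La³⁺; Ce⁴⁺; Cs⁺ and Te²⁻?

Te²⁻

Each ion has 54 electrons. The ranking follows nuclear charge in reverse — greater Z gives a smaller radius. Ce⁴⁺ (Z=58), La³⁺ (Z=57), Ba²⁺ (Z=56), Cs⁺ (Z=55), Te²⁻ (Z=52).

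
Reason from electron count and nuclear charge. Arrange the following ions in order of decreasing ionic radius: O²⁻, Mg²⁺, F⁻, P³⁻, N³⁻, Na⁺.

P³⁻ > N³⁻ > O²⁻ > F⁻ > Na⁺ > Mg²⁺

Mg²⁺: 10 e⁻, Z=12, Na⁺: 10 e⁻, Z=11, F⁻: 10 e⁻, Z=9, O²⁻: 10 e⁻, Z=8, N³⁻: 10 e⁻, Z=7, P³⁻: 18 e⁻, Z=15. Mg²⁺ < Na⁺ (both 10 e⁻, Z=12>11); Na⁺ < F⁻ (isoelectronic, higher Z=11 is smaller); F⁻ < O²⁻ (both 10 e⁻, Z=9>8); O²⁻ < N³⁻ (both 10 e⁻, Z=8>7); N³⁻ < P³⁻ (same group, 1 shell fewer).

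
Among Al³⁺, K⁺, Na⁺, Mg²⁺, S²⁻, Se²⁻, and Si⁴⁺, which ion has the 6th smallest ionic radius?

S²⁻

Work out protons and electrons: Si⁴⁺ (Z=14, 10 e⁻), Al³⁺ (Z=13, 10 e⁻), Mg²⁺ (Z=12, 10 e⁻), Na⁺ (Z=11, 10 e⁻), K⁺ (Z=19, 18 e⁻), S²⁻ (Z=16, 18 e⁻), Se²⁻ (Z=34, 36 e⁻). Si⁴⁺ < Al³⁺ (isoelectronic, higher Z=14 is smaller); Al³⁺ < Mg²⁺ (both 10 e⁻, Z=13>12); Mg²⁺ < Na⁺ (isoelectronic, higher Z=12 is smaller); Na⁺ < K⁺ (same group, period 3 vs 4); K⁺ < S²⁻ (both 18 e⁻, Z=19>16); S²⁻ < Se²⁻ (same group, period 3 vs 4).
So the order is Si⁴⁺ < Al³⁺ < Mg²⁺ < Na⁺ < K⁺ < S²⁻ < Se²⁻; the 6th-smallest ion is S²⁻.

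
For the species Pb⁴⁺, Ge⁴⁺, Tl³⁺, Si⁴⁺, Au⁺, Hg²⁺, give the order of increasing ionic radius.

Tabulating Z and e⁻: Si⁴⁺ (Z=14, 10 e⁻), Ge⁴⁺ (Z=32, 28 e⁻), Pb⁴⁺ (Z=82, 78 e⁻), Tl³⁺ (Z=81, 78 e⁻), Hg²⁺ (Z=80, 78 e⁻), Au⁺ (Z=79, 78 e⁻). Si⁴⁺ < Ge⁴⁺ (same group, period 3 vs 4); Ge⁴⁺ < Pb⁴⁺ (same group, 2 shells fewer); Pb⁴⁺ < Tl³⁺ (isoelectronic, higher Z=82 is smaller); Tl³⁺ < Hg²⁺ (both 78 e⁻, Z=81>80); Hg²⁺ < Au⁺ (both 78 e⁻, Z=80>79).

Si⁴⁺ < Ge⁴⁺ < Pb⁴⁺ < Tl³⁺ < Hg²⁺ < Au⁺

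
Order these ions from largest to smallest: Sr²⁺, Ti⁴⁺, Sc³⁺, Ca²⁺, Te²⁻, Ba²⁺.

Te²⁻ > Ba²⁺ > Sr²⁺ > Ca²⁺ > Sc³⁺ > Ti⁴⁺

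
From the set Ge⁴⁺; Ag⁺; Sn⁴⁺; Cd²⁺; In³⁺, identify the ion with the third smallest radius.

Tabulating Z and e⁻: Ge⁴⁺ (Z=32, 28 e⁻), Sn⁴⁺ (Z=50, 46 e⁻), In³⁺ (Z=49, 46 e⁻), Cd²⁺ (Z=48, 46 e⁻), Ag⁺ (Z=47, 46 e⁻). Ge⁴⁺ < Sn⁴⁺ (same group, 1 shell fewer); Sn⁴⁺ < In³⁺ (both 46 e⁻, Z=50>49); In³⁺ < Cd²⁺ (both 46 e⁻, Z=49>48); Cd²⁺ < Ag⁺ (isoelectronic, higher Z=48 is smaller).
That gives Ge⁴⁺ < Sn⁴⁺ < In³⁺ < Cd²⁺ < Ag⁺. From the smallest end, number 3 is In³⁺.

In³⁺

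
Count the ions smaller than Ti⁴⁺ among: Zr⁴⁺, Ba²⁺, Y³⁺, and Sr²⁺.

0

Work out protons and electrons: Ti⁴⁺ has 18 e⁻ (Z=22), Zr⁴⁺ has 36 e⁻ (Z=40), Y³⁺ has 36 e⁻ (Z=39), Sr²⁺ has 36 e⁻ (Z=38), Ba²⁺ has 54 e⁻ (Z=56). Ti⁴⁺ < Zr⁴⁺ (same group, period 4 vs 5); Zr⁴⁺ < Y³⁺ (isoelectronic, higher Z=40 is smaller); Y³⁺ < Sr²⁺ (isoelectronic, higher Z=39 is smaller); Sr²⁺ < Ba²⁺ (same group, period 5 vs 6).
Placing each against Ti⁴⁺: smaller — none; larger — Zr⁴⁺, Y³⁺, Sr²⁺, Ba²⁺. So 0 are smaller.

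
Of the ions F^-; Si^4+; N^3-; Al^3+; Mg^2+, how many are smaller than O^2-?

These species are isoelectronic with 10 electrons. The only difference is the number of protons: Si^4+ (Z=14), Al^3+ (Z=13), Mg^2+ (Z=12), F^- (Z=9), O^2- (Z=8), N^3- (Z=7). The strongest nuclear pull (Si^4+) gives the smallest ion.
Ordering all of them (including O^2-) by radius gives Si^4+ < Al^3+ < Mg^2+ < F^- < O^2- < N^3-. So 4 are smaller.

4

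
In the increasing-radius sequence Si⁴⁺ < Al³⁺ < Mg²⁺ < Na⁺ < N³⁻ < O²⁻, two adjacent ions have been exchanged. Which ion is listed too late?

Scanning neighbour by neighbour, only N³⁻/O²⁻ violates a trend: both have 10 electrons but Z(O)=8 > Z(N)=7, so O²⁻ should be the smaller of the two. That makes O²⁻ the one sitting a position late relative to where it belongs.

O²⁻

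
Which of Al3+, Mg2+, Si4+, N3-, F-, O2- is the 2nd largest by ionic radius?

These species are isoelectronic with 10 electrons. The only difference is the number of protons: Si4+ (Z=14), Al3+ (Z=13), Mg2+ (Z=12), F- (Z=9), O2- (Z=8), N3- (Z=7). The strongest nuclear pull (Si4+) gives the smallest ion.
Ordering: Si4+ < Al3+ < Mg2+ < F- < O2- < N3-. The 2nd largest is O2-.

O2-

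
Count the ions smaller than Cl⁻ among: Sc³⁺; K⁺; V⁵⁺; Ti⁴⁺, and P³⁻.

4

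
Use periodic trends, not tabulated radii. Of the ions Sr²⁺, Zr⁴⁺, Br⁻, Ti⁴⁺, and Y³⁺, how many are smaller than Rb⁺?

4

First list Z and electron count for each: Ti⁴⁺ (Z=22, 18 e⁻), Zr⁴⁺ (Z=40, 36 e⁻), Y³⁺ (Z=39, 36 e⁻), Sr²⁺ (Z=38, 36 e⁻), Rb⁺ (Z=37, 36 e⁻), Br⁻ (Z=35, 36 e⁻). Ti⁴⁺ < Zr⁴⁺ (same group, period 4 vs 5); Zr⁴⁺ < Y³⁺ (both 36 e⁻, Z=40>39); Y³⁺ < Sr²⁺ (isoelectronic, higher Z=39 is smaller); Sr²⁺ < Rb⁺ (both 36 e⁻, Z=38>37); Rb⁺ < Br⁻ (isoelectronic, higher Z=37 is smaller).
Overall: Ti⁴⁺ < Zr⁴⁺ < Y³⁺ < Sr²⁺ < Rb⁺ < Br⁻. Rb⁺ has 4 below it and 1 above. Count: 4.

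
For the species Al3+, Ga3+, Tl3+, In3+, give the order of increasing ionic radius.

Al3+ < Ga3+ < In3+ < Tl3+

Same group, same charge. Going down the group adds an extra shell of electrons, so the ion gets larger: Al3+ is highest in the group and smallest.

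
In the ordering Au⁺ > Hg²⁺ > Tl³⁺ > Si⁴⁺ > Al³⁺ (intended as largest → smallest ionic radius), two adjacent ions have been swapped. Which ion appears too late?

Check each adjacent pair. Si⁴⁺ and Al³⁺ are reversed: they are isoelectronic (10 e⁻) and Si has more protons than Al (14 vs 13), making Si⁴⁺ smaller. No other neighbouring pair contradicts the periodic trends, so Al³⁺ is the ion listed too late.

Al³⁺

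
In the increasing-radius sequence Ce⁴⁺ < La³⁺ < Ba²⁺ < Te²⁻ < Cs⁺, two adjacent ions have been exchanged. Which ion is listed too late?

Cs⁺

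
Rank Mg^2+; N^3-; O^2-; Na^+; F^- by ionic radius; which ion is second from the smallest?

All of these have 10 electrons (isoelectronic). With the same electron cloud, the ion with the most protons pulls it in tightest. Nuclear charges: Mg^2+ (Z=12), Na^+ (Z=11), F^- (Z=9), O^2- (Z=8), N^3- (Z=7). Highest Z is smallest.
So the order is Mg^2+ < Na^+ < F^- < O^2- < N^3-; the 2nd-smallest ion is Na^+.

Na^+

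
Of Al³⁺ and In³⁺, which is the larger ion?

In³⁺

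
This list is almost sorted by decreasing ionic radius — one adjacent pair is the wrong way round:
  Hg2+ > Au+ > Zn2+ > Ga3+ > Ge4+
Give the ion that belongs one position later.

Hg2+

The pair Hg2+, Au+ is the wrong way round — both have 78 electrons but Z(Hg)=80 > Z(Au)=79, so Hg2+ should be the smaller of the two. All other adjacent pairs agree with periodic trends, so Hg2+ is the misplaced ion.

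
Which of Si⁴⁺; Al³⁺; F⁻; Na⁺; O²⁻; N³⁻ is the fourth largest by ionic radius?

Each ion has 10 electrons. The ranking follows nuclear charge in reverse — greater Z gives a smaller radius. Si⁴⁺ (Z=14), Al³⁺ (Z=13), Na⁺ (Z=11), F⁻ (Z=9), O²⁻ (Z=8), N³⁻ (Z=7).
So the order is Si⁴⁺ < Al³⁺ < Na⁺ < F⁻ < O²⁻ < N³⁻; the 4th-largest ion is Na⁺.

Na⁺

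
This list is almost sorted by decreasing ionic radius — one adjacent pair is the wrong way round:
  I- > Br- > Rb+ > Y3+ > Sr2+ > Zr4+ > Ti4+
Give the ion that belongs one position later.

Y3+

The pair Y3+, Sr2+ is the wrong way round — both have 36 electrons but Z(Y)=39 > Z(Sr)=38, so Y3+ should be the smaller of the two. All other adjacent pairs agree with periodic trends, so Y3+ is the misplaced ion.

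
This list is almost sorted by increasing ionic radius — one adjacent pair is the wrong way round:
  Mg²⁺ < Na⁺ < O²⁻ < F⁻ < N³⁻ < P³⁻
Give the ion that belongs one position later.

Check each adjacent pair. O²⁻ and F⁻ are reversed: F⁻ and O²⁻ share 10 electrons; the higher nuclear charge on F (Z=9) contracts it more, so F⁻ < O²⁻. No other neighbouring pair contradicts the periodic trends, so O²⁻ is the ion listed too early.

O²⁻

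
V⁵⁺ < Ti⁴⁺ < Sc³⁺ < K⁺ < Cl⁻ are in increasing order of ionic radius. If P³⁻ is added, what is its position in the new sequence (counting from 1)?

6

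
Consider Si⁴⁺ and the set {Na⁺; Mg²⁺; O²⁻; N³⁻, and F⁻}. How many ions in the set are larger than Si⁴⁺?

Isoelectronic series (10 e⁻ each). Size is set by nuclear charge: more protons means a smaller ion. Si⁴⁺ (Z=14), Mg²⁺ (Z=12), Na⁺ (Z=11), F⁻ (Z=9), O²⁻ (Z=8), N³⁻ (Z=7).
Placing each against Si⁴⁺: smaller — none; larger — Mg²⁺, Na⁺, F⁻, O²⁻, N³⁻. That's 5.

5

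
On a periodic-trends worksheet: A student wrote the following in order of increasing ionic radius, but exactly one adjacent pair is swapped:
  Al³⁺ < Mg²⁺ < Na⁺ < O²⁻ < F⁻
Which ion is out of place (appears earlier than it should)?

O²⁻

Compare adjacent ions: they are isoelectronic (10 e⁻) and F has more protons than O (9 vs 8), making F⁻ smaller — yet in this increasing list O²⁻ sits before F⁻. Nothing else is reversed, so O²⁻ should move one place to the right.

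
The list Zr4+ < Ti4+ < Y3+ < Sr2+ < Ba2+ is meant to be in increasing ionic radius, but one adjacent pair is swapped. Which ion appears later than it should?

Ti4+

The pair Zr4+, Ti4+ is the wrong way round — both in group 4 with the same charge; Ti4+ (period 4) has the smaller radius. All other adjacent pairs agree with periodic trends, so Ti4+ is the misplaced ion.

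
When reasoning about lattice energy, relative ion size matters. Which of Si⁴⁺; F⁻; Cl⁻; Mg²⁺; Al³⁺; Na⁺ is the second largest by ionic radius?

Work out protons and electrons: Si⁴⁺: 10 e⁻, Z=14, Al³⁺: 10 e⁻, Z=13, Mg²⁺: 10 e⁻, Z=12, Na⁺: 10 e⁻, Z=11, F⁻: 10 e⁻, Z=9, Cl⁻: 18 e⁻, Z=17. Si⁴⁺ < Al³⁺ (both 10 e⁻, Z=14>13); Al³⁺ < Mg²⁺ (isoelectronic, higher Z=13 is smaller); Mg²⁺ < Na⁺ (both 10 e⁻, Z=12>11); Na⁺ < F⁻ (both 10 e⁻, Z=11>9); F⁻ < Cl⁻ (same group, 1 shell fewer).
So the order is Si⁴⁺ < Al³⁺ < Mg²⁺ < Na⁺ < F⁻ < Cl⁻; the 2nd-largest ion is F⁻.

F⁻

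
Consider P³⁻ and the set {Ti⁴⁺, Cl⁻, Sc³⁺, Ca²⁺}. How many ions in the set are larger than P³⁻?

Each ion has 18 electrons. The ranking follows nuclear charge in reverse — greater Z gives a smaller radius. Ti⁴⁺ (Z=22), Sc³⁺ (Z=21), Ca²⁺ (Z=20), Cl⁻ (Z=17), P³⁻ (Z=15).
Ordering all of them (including P³⁻) by radius gives Ti⁴⁺ < Sc³⁺ < Ca²⁺ < Cl⁻ < P³⁻. So 0 are larger.

0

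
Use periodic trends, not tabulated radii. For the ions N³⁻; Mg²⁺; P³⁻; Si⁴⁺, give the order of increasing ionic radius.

Si⁴⁺ < Mg²⁺ < N³⁻ < P³⁻

Electron counts and nuclear charges: Si⁴⁺ has 10 e⁻ (Z=14), Mg²⁺ has 10 e⁻ (Z=12), N³⁻ has 10 e⁻ (Z=7), P³⁻ has 18 e⁻ (Z=15). Si⁴⁺ < Mg²⁺ (both 10 e⁻, Z=14>12); Mg²⁺ < N³⁻ (both 10 e⁻, Z=12>7); N³⁻ < P³⁻ (same group, period 2 vs 3).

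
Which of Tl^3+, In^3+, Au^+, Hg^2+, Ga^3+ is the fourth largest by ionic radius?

In^3+

First list Z and electron count for each: Ga^3+: 28 e⁻, Z=31, In^3+: 46 e⁻, Z=49, Tl^3+: 78 e⁻, Z=81, Hg^2+: 78 e⁻, Z=80, Au^+: 78 e⁻, Z=79. Ga^3+ < In^3+ (same group, 1 shell fewer); In^3+ < Tl^3+ (same group, 1 shell fewer); Tl^3+ < Hg^2+ (isoelectronic, higher Z=81 is smaller); Hg^2+ < Au^+ (isoelectronic, higher Z=80 is smaller).
Ordering: Ga^3+ < In^3+ < Tl^3+ < Hg^2+ < Au^+. The fourth largest is In^3+.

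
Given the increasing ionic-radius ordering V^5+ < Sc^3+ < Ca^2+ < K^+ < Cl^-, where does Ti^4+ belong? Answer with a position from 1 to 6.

Isoelectronic series (18 e⁻ each). Size is set by nuclear charge: more protons means a smaller ion. V^5+ (Z=23), Ti^4+ (Z=22), Sc^3+ (Z=21), Ca^2+ (Z=20), K^+ (Z=19), Cl^- (Z=17).
Merged order: V^5+ < Ti^4+ < Sc^3+ < Ca^2+ < K^+ < Cl^- — Ti^4+ is number 2.

2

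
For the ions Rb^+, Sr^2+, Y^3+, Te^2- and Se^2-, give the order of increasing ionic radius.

First list Z and electron count for each: Y^3+ has 36 e⁻ (Z=39), Sr^2+ has 36 e⁻ (Z=38), Rb^+ has 36 e⁻ (Z=37), Se^2- has 36 e⁻ (Z=34), Te^2- has 54 e⁻ (Z=52). Y^3+ < Sr^2+ (isoelectronic, higher Z=39 is smaller); Sr^2+ < Rb^+ (both 36 e⁻, Z=38>37); Rb^+ < Se^2- (isoelectronic, higher Z=37 is smaller); Se^2- < Te^2- (same group, period 4 vs 5).

Y^3+ < Sr^2+ < Rb^+ < Se^2- < Te^2-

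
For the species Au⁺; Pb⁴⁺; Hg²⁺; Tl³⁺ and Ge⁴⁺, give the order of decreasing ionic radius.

Au⁺ > Hg²⁺ > Tl³⁺ > Pb⁴⁺ > Ge⁴⁺

Electron counts and nuclear charges: Ge⁴⁺: 28 e⁻, Z=32, Pb⁴⁺: 78 e⁻, Z=82, Tl³⁺: 78 e⁻, Z=81, Hg²⁺: 78 e⁻, Z=80, Au⁺: 78 e⁻, Z=79. Ge⁴⁺ < Pb⁴⁺ (same group, period 4 vs 6); Pb⁴⁺ < Tl³⁺ (both 78 e⁻, Z=82>81); Tl³⁺ < Hg²⁺ (isoelectronic, higher Z=81 is smaller); Hg²⁺ < Au⁺ (isoelectronic, higher Z=80 is smaller).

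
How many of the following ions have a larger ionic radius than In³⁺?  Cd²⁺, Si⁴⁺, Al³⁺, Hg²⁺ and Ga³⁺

Si⁴⁺ has 10 e⁻ (Z=14), Al³⁺ has 10 e⁻ (Z=13), Ga³⁺ has 28 e⁻ (Z=31), In³⁺ has 46 e⁻ (Z=49), Cd²⁺ has 46 e⁻ (Z=48), Hg²⁺ has 78 e⁻ (Z=80). Si⁴⁺ < Al³⁺ (both 10 e⁻, Z=14>13); Al³⁺ < Ga³⁺ (same group, period 3 vs 4); Ga³⁺ < In³⁺ (same group, 1 shell fewer); In³⁺ < Cd²⁺ (isoelectronic, higher Z=49 is smaller); Cd²⁺ < Hg²⁺ (same group, period 5 vs 6).
Relative to In³⁺, the ions that are larger are Cd²⁺, Hg²⁺. That's 2.

2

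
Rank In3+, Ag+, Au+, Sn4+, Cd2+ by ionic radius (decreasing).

Au+ > Ag+ > Cd2+ > In3+ > Sn4+

Electron counts and nuclear charges: Sn4+ (Z=50, 46 e⁻), In3+ (Z=49, 46 e⁻), Cd2+ (Z=48, 46 e⁻), Ag+ (Z=47, 46 e⁻), Au+ (Z=79, 78 e⁻). Sn4+ < In3+ (both 46 e⁻, Z=50>49); In3+ < Cd2+ (both 46 e⁻, Z=49>48); Cd2+ < Ag+ (both 46 e⁻, Z=48>47); Ag+ < Au+ (same group, 1 shell fewer).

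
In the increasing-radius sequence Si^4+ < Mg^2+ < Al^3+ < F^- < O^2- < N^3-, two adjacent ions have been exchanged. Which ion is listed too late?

Al^3+

The pair Mg^2+, Al^3+ is the wrong way round — they are isoelectronic (10 e⁻) and Al has more protons than Mg (13 vs 12), making Al^3+ smaller. All other adjacent pairs agree with periodic trends, so Al^3+ is the misplaced ion.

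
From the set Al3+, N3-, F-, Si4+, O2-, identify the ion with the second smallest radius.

All of these have 10 electrons (isoelectronic). With the same electron cloud, the ion with the most protons pulls it in tightest. Nuclear charges: Si4+ (Z=14), Al3+ (Z=13), F- (Z=9), O2- (Z=8), N3- (Z=7). Highest Z is smallest.
That gives Si4+ < Al3+ < F- < O2- < N3-. From the smallest end, number 2 is Al3+.

Al3+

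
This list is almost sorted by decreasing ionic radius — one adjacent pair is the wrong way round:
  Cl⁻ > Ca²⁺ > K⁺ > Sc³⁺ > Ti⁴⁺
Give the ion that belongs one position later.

Ca²⁺

The pair Ca²⁺, K⁺ is the wrong way round — both have 18 electrons but Z(Ca)=20 > Z(K)=19, so Ca²⁺ should be the smaller of the two. All other adjacent pairs agree with periodic trends, so Ca²⁺ is the misplaced ion.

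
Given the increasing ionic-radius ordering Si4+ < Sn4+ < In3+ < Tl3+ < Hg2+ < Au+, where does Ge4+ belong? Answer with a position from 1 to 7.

Tabulating Z and e⁻: Si4+ has 10 e⁻ (Z=14), Ge4+ has 28 e⁻ (Z=32), Sn4+ has 46 e⁻ (Z=50), In3+ has 46 e⁻ (Z=49), Tl3+ has 78 e⁻ (Z=81), Hg2+ has 78 e⁻ (Z=80), Au+ has 78 e⁻ (Z=79). Si4+ < Ge4+ (same group, 1 shell fewer); Ge4+ < Sn4+ (same group, period 4 vs 5); Sn4+ < In3+ (isoelectronic, higher Z=50 is smaller); In3+ < Tl3+ (same group, period 5 vs 6); Tl3+ < Hg2+ (isoelectronic, higher Z=81 is smaller); Hg2+ < Au+ (isoelectronic, higher Z=80 is smaller).
Merged order: Si4+ < Ge4+ < Sn4+ < In3+ < Tl3+ < Hg2+ < Au+ — Ge4+ is number 2.

2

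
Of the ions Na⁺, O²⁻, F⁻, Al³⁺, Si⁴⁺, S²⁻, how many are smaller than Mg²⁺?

2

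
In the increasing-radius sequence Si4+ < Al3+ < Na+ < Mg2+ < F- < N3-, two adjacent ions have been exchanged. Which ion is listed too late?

Mg2+

Compare adjacent ions: they are isoelectronic (10 e⁻) and Mg has more protons than Na (12 vs 11), making Mg2+ smaller — yet in this increasing list Na+ sits before Mg2+. Nothing else is reversed, so Mg2+ should move one place to the left.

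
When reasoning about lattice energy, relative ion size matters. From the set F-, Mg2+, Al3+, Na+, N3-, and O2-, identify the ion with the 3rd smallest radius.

Na+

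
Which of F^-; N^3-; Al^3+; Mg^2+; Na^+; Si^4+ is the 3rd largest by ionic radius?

Na^+

Each ion has 10 electrons. The ranking follows nuclear charge in reverse — greater Z gives a smaller radius. Si^4+ (Z=14), Al^3+ (Z=13), Mg^2+ (Z=12), Na^+ (Z=11), F^- (Z=9), N^3- (Z=7).
So the order is Si^4+ < Al^3+ < Mg^2+ < Na^+ < F^- < N^3-; the 3rd-largest ion is Na^+.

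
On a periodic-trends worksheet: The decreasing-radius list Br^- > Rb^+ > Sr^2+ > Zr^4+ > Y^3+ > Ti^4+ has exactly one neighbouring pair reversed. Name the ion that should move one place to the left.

Compare adjacent ions: both have 36 electrons but Z(Zr)=40 > Z(Y)=39, so Zr^4+ should be the smaller of the two — yet in this decreasing list Zr^4+ sits before Y^3+. Nothing else is reversed, so Y^3+ should move one place to the left.

Y^3+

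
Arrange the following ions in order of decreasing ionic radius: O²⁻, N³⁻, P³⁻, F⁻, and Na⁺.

P³⁻ > N³⁻ > O²⁻ > F⁻ > Na⁺

Electron counts and nuclear charges: Na⁺ has 10 e⁻ (Z=11), F⁻ has 10 e⁻ (Z=9), O²⁻ has 10 e⁻ (Z=8), N³⁻ has 10 e⁻ (Z=7), P³⁻ has 18 e⁻ (Z=15). Na⁺ < F⁻ (both 10 e⁻, Z=11>9); F⁻ < O²⁻ (isoelectronic, higher Z=9 is smaller); O²⁻ < N³⁻ (isoelectronic, higher Z=8 is smaller); N³⁻ < P³⁻ (same group, period 2 vs 3).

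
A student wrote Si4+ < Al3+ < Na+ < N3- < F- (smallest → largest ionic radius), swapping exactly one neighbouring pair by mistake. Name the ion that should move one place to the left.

F-

The pair N3-, F- is the wrong way round — F- and N3- share 10 electrons; the higher nuclear charge on F (Z=9) contracts it more, so F- < N3-. All other adjacent pairs agree with periodic trends, so F- is the misplaced ion.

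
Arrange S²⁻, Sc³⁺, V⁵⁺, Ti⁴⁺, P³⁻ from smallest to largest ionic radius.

V⁵⁺ < Ti⁴⁺ < Sc³⁺ < S²⁻ < P³⁻

Each ion has 18 electrons. The ranking follows nuclear charge in reverse — greater Z gives a smaller radius. V⁵⁺ (Z=23), Ti⁴⁺ (Z=22), Sc³⁺ (Z=21), S²⁻ (Z=16), P³⁻ (Z=15).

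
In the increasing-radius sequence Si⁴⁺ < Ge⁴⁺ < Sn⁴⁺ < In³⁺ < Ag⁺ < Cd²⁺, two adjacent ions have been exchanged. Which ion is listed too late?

Scanning neighbour by neighbour, only Ag⁺/Cd²⁺ violates a trend: Cd²⁺ and Ag⁺ share 46 electrons; the higher nuclear charge on Cd (Z=48) contracts it more, so Cd²⁺ < Ag⁺. That makes Cd²⁺ the one sitting a position late relative to where it belongs.

Cd²⁺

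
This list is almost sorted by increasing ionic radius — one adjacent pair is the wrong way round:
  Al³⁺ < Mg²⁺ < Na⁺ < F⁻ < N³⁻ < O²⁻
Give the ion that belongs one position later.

N³⁻

Compare adjacent ions: O²⁻ and N³⁻ share 10 electrons; the higher nuclear charge on O (Z=8) contracts it more, so O²⁻ < N³⁻ — yet in this increasing list N³⁻ sits before O²⁻. Nothing else is reversed, so N³⁻ should move one place to the right.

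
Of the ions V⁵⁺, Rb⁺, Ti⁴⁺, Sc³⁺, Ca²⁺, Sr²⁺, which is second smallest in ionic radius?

Work out protons and electrons: V⁵⁺ (Z=23, 18 e⁻), Ti⁴⁺ (Z=22, 18 e⁻), Sc³⁺ (Z=21, 18 e⁻), Ca²⁺ (Z=20, 18 e⁻), Sr²⁺ (Z=38, 36 e⁻), Rb⁺ (Z=37, 36 e⁻). V⁵⁺ < Ti⁴⁺ (isoelectronic, higher Z=23 is smaller); Ti⁴⁺ < Sc³⁺ (isoelectronic, higher Z=22 is smaller); Sc³⁺ < Ca²⁺ (both 18 e⁻, Z=21>20); Ca²⁺ < Sr²⁺ (same group, period 4 vs 5); Sr²⁺ < Rb⁺ (both 36 e⁻, Z=38>37).
Ordering: V⁵⁺ < Ti⁴⁺ < Sc³⁺ < Ca²⁺ < Sr²⁺ < Rb⁺. The second smallest is Ti⁴⁺.

Ti⁴⁺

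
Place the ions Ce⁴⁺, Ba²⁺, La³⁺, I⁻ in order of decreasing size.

These species are isoelectronic with 54 electrons. The only difference is the number of protons: Ce⁴⁺ (Z=58), La³⁺ (Z=57), Ba²⁺ (Z=56), I⁻ (Z=53). The strongest nuclear pull (Ce⁴⁺) gives the smallest ion.

I⁻ > Ba²⁺ > La³⁺ > Ce⁴⁺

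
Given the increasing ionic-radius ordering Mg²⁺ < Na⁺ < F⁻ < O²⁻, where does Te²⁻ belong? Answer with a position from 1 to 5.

5

Work out protons and electrons: Mg²⁺ has 10 e⁻ (Z=12), Na⁺ has 10 e⁻ (Z=11), F⁻ has 10 e⁻ (Z=9), O²⁻ has 10 e⁻ (Z=8), Te²⁻ has 54 e⁻ (Z=52). Mg²⁺ < Na⁺ (isoelectronic, higher Z=12 is smaller); Na⁺ < F⁻ (both 10 e⁻, Z=11>9); F⁻ < O²⁻ (isoelectronic, higher Z=9 is smaller); O²⁻ < Te²⁻ (same group, period 2 vs 5).
With Te²⁻ included the full order is Mg²⁺ < Na⁺ < F⁻ < O²⁻ < Te²⁻, so it takes position 5.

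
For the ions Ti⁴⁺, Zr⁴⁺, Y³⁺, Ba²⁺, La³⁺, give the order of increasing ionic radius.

Ti⁴⁺ < Zr⁴⁺ < Y³⁺ < La³⁺ < Ba²⁺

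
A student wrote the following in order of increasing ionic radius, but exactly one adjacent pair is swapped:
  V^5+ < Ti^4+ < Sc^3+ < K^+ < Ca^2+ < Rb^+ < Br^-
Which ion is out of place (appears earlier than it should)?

K^+

Scanning neighbour by neighbour, only K^+/Ca^2+ violates a trend: both have 18 electrons but Z(Ca)=20 > Z(K)=19, so Ca^2+ should be the smaller of the two. That makes K^+ the one sitting a position early relative to where it belongs.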